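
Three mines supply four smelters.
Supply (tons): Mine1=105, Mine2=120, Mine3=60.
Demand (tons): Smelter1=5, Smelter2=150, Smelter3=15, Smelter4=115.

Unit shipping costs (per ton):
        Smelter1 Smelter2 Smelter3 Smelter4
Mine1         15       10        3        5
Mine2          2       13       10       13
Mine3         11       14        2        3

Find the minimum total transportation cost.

2355

A cheapest plan:
  Mine1->Smelter2: 35 tons
  Mine1->Smelter3: 15 tons
  Mine1->Smelter4: 55 tons
  Mine2->Smelter1: 5 tons
  Mine2->Smelter2: 115 tons
  Mine3->Smelter4: 60 tons
Total cost = 2355.
(Supply check: Mine1 ships 105; Mine2 ships 120; Mine3 ships 60.)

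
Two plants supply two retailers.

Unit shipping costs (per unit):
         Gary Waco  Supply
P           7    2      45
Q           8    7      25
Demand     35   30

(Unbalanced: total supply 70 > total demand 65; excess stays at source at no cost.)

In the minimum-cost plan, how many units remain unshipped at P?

An optimal plan:
  P–Gary: 15 × 7 = 105
  P–Waco: 30 × 2 = 60
  Q–Gary: 20 × 8 = 160
Total cost = 325.
P ships 45 of its 45, leaving 0.

0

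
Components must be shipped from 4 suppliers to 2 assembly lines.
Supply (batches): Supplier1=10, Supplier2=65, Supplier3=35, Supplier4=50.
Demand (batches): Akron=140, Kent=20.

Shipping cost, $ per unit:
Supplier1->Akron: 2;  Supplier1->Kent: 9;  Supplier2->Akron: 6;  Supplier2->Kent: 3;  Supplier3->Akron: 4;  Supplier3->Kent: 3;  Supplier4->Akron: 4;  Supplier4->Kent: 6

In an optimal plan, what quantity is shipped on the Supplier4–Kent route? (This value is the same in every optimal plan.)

Solving gives:
  Supplier1->Akron: 10 × $2 = $20
  Supplier2->Akron: 45 × $6 = $270
  Supplier2->Kent: 20 × $3 = $60
  Supplier3->Akron: 35 × $4 = $140
  Supplier4->Akron: 50 × $4 = $200
Total cost = $690.
The route Supplier4→Kent is not used.

0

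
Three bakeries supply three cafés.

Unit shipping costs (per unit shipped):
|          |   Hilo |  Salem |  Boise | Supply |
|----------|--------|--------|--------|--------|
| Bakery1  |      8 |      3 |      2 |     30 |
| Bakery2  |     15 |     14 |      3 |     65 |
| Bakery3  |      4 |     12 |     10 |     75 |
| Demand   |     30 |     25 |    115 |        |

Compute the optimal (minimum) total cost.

850

Optimal allocation:
  Bakery1→Salem: 25 × 3 = 75
  Bakery1→Boise: 5 × 2 = 10
  Bakery2→Boise: 65 × 3 = 195
  Bakery3→Hilo: 30 × 4 = 120
  Bakery3→Boise: 45 × 10 = 450
Total = 75 + 10 + 195 + 120 + 450 = 850.
(Supply check: Bakery1 ships 30; Bakery2 ships 65; Bakery3 ships 75.)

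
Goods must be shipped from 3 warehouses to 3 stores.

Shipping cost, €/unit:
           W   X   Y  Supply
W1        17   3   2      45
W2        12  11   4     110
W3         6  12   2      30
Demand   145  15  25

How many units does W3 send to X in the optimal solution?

Solving gives:
  W1 to W: 5 × €17 = €85
  W1 to X: 15 × €3 = €45
  W1 to Y: 25 × €2 = €50
  W2 to W: 110 × €12 = €1320
  W3 to W: 30 × €6 = €180
Total cost = €1680.
The route W3→X is not used.

0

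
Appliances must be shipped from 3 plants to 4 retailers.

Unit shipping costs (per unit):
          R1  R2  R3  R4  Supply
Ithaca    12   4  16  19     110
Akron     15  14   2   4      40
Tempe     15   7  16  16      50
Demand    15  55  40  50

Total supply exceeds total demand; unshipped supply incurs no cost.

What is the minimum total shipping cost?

One minimum-cost allocation:
  Ithaca–R1: 15 units
  Ithaca–R2: 55 units
  Akron–R3: 40 units
  Tempe–R4: 50 units
Total cost = 1280.
(Supply check: Ithaca ships 70; Akron ships 40; Tempe ships 50.)

1280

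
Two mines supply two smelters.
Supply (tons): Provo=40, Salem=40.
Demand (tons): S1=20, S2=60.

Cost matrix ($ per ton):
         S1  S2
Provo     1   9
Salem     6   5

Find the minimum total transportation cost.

400

An optimal shipping plan:
  Provo->S1: 20 × $1 = $20
  Provo->S2: 20 × $9 = $180
  Salem->S2: 40 × $5 = $200
Total = 20 + 180 + 200 = $400.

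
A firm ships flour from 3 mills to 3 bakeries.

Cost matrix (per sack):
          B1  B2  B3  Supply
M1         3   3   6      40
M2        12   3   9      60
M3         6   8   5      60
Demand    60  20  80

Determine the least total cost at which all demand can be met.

One minimum-cost allocation:
  M1→B1: 40 × 3 = 120
  M2→B2: 20 × 3 = 60
  M2→B3: 40 × 9 = 360
  M3→B1: 20 × 6 = 120
  M3→B3: 40 × 5 = 200
Total = 120 + 60 + 360 + 120 + 200 = 860.

860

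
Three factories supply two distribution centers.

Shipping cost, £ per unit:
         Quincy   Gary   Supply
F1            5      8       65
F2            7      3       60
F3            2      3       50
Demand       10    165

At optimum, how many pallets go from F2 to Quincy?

0

Solving gives:
  F1->Quincy: 10 × £5 = £50
  F1->Gary: 55 × £8 = £440
  F2->Gary: 60 × £3 = £180
  F3->Gary: 50 × £3 = £150
Total cost = £820.
The route F2→Quincy is not used.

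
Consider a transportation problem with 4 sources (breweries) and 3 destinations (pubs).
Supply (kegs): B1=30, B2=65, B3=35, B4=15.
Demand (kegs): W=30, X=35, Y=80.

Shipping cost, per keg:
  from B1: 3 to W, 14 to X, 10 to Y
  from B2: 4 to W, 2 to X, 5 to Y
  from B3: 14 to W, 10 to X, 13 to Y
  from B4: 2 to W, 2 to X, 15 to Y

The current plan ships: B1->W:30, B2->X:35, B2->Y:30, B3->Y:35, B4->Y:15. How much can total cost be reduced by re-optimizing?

150

Current plan cost = 30·3 + 35·2 + 30·5 + 35·13 + 15·15 = 990.
Optimal plan:
  B1→W: 30 × 3 = 90
  B2→Y: 65 × 5 = 325
  B3→X: 20 × 10 = 200
  B3→Y: 15 × 13 = 195
  B4→X: 15 × 2 = 30
Optimal cost = 840.
Saving = 990 − 840 = 150.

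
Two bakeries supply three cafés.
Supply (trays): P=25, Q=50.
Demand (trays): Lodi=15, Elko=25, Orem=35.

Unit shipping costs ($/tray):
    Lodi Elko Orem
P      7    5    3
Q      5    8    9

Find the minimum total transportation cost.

440

Optimal allocation:
  P->Orem: 25 × $3 = $75
  Q->Lodi: 15 × $5 = $75
  Q->Elko: 25 × $8 = $200
  Q->Orem: 10 × $9 = $90
Total = 75 + 75 + 200 + 90 = $440.
(Supply check: P ships 25; Q ships 50.)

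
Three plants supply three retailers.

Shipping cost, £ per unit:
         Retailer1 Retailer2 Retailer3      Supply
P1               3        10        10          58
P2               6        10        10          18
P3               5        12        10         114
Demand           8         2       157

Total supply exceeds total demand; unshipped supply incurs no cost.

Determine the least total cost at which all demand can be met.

A cheapest plan:
  P1–Retailer1: 8 units
  P1–Retailer2: 2 units
  P1–Retailer3: 25 units
  P2–Retailer3: 18 units
  P3–Retailer3: 114 units
Total cost = £1614.

1614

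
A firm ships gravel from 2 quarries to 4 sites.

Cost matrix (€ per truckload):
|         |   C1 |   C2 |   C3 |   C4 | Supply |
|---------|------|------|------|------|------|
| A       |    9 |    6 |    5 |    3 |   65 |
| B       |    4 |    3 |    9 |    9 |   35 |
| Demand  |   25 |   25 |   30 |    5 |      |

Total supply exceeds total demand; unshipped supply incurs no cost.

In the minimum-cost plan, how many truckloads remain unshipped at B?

0

Minimum-cost shipments:
  A–C2: 15 × €6 = €90
  A–C3: 30 × €5 = €150
  A–C4: 5 × €3 = €15
  B–C1: 25 × €4 = €100
  B–C2: 10 × €3 = €30
Total cost = €385.
B ships 35 of its 35, leaving 0.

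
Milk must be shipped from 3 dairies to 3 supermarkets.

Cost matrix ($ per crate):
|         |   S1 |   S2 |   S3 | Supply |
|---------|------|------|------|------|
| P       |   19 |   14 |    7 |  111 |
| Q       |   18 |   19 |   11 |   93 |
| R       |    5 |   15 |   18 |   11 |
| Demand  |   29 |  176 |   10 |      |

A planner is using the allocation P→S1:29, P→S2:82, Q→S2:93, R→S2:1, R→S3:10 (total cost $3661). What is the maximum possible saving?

Current plan cost = 29·19 + 82·14 + 93·19 + 1·15 + 10·18 = $3661.
Optimal plan:
  P–S2: 111 crates
  Q–S1: 18 crates
  Q–S2: 65 crates
  Q–S3: 10 crates
  R–S1: 11 crates
Optimal cost = $3278.
Saving = 3661 − 3278 = $383.

383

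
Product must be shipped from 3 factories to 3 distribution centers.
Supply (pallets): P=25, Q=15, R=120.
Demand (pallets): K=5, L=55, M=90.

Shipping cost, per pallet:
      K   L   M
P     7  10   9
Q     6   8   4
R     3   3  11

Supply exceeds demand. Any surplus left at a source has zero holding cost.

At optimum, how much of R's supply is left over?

An optimal plan:
  P–M: 25 × 9 = 225
  Q–M: 15 × 4 = 60
  R–K: 5 × 3 = 15
  R–L: 55 × 3 = 165
  R–M: 50 × 11 = 550
Total cost = 1015.
R ships 110 of its 120, leaving 10.

10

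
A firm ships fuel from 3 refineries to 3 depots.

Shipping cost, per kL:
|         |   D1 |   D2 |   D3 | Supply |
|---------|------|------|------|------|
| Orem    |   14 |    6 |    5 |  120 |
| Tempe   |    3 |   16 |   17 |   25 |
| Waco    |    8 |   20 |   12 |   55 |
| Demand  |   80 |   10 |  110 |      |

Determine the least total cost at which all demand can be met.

1125

One minimum-cost allocation:
  Orem to D2: 10 × 6 = 60
  Orem to D3: 110 × 5 = 550
  Tempe to D1: 25 × 3 = 75
  Waco to D1: 55 × 8 = 440
Total = 60 + 550 + 75 + 440 = 1125.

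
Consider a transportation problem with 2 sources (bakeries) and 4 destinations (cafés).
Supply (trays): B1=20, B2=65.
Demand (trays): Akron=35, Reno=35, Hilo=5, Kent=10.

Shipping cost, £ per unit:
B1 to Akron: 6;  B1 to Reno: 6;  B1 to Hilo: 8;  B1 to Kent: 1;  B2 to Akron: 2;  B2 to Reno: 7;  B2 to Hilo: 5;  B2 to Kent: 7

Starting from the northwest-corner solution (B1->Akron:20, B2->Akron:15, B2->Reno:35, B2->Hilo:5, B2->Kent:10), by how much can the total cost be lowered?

Current plan cost = 20·6 + 15·2 + 35·7 + 5·5 + 10·7 = £490.
Optimal plan:
  B1–Reno: 10 × £6 = £60
  B1–Kent: 10 × £1 = £10
  B2–Akron: 35 × £2 = £70
  B2–Reno: 25 × £7 = £175
  B2–Hilo: 5 × £5 = £25
Optimal cost = £340.
Saving = 490 − 340 = £150.

150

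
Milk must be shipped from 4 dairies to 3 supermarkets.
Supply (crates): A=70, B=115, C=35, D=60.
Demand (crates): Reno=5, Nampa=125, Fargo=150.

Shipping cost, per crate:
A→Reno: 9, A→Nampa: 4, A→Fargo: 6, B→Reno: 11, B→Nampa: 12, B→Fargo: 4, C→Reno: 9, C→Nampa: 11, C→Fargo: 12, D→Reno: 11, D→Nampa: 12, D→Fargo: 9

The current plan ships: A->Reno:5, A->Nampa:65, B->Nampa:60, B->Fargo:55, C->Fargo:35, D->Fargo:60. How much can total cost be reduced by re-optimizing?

475

Current plan cost = 5·9 + 65·4 + 60·12 + 55·4 + 35·12 + 60·9 = 2205.
Optimal plan:
  A→Nampa: 70 × 4 = 280
  B→Fargo: 115 × 4 = 460
  C→Reno: 5 × 9 = 45
  C→Nampa: 30 × 11 = 330
  D→Nampa: 25 × 12 = 300
  D→Fargo: 35 × 9 = 315
Optimal cost = 1730.
Saving = 2205 − 1730 = 475.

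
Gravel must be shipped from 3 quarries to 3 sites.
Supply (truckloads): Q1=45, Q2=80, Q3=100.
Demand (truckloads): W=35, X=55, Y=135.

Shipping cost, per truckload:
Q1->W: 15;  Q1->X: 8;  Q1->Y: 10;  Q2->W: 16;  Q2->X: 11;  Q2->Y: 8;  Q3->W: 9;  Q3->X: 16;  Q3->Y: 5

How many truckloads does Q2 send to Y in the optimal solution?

The minimum-cost plan:
  Q1–X: 45 truckloads
  Q2–X: 10 truckloads
  Q2–Y: 70 truckloads
  Q3–W: 35 truckloads
  Q3–Y: 65 truckloads
Total cost = 1670.
So Q2→Y carries 70 truckloads.

70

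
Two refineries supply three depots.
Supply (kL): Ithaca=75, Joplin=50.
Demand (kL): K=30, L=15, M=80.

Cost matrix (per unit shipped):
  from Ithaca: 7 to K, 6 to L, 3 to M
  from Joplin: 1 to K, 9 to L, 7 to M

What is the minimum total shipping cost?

425

An optimal shipping plan:
  Ithaca–M: 75 × 3 = 225
  Joplin–K: 30 × 1 = 30
  Joplin–L: 15 × 9 = 135
  Joplin–M: 5 × 7 = 35
Total = 225 + 30 + 135 + 35 = 425.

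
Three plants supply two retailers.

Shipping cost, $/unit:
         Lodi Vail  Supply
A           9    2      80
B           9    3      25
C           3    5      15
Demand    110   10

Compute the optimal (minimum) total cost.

920

A cheapest plan:
  A to Lodi: 70 × $9 = $630
  A to Vail: 10 × $2 = $20
  B to Lodi: 25 × $9 = $225
  C to Lodi: 15 × $3 = $45
Total = 630 + 20 + 225 + 45 = $920.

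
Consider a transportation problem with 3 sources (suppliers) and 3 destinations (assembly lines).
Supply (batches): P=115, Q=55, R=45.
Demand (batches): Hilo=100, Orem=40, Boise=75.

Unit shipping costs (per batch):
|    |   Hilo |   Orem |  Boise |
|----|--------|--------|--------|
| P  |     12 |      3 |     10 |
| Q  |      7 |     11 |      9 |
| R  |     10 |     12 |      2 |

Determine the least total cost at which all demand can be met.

One minimum-cost allocation:
  P->Hilo: 45 × 12 = 540
  P->Orem: 40 × 3 = 120
  P->Boise: 30 × 10 = 300
  Q->Hilo: 55 × 7 = 385
  R->Boise: 45 × 2 = 90
Total = 540 + 120 + 300 + 385 + 90 = 1435.
(Supply check: P ships 115; Q ships 55; R ships 45.)

1435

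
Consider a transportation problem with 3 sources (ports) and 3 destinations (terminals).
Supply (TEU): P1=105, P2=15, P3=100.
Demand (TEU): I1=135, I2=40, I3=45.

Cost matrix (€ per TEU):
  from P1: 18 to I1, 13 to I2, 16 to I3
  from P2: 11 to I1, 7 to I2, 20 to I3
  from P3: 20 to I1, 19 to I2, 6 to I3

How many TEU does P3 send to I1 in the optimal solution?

55

Solving gives:
  P1->I1: 65 × €18 = €1170
  P1->I2: 40 × €13 = €520
  P2->I1: 15 × €11 = €165
  P3->I1: 55 × €20 = €1100
  P3->I3: 45 × €6 = €270
Total cost = €3225.
So P3→I1 carries 55 TEU.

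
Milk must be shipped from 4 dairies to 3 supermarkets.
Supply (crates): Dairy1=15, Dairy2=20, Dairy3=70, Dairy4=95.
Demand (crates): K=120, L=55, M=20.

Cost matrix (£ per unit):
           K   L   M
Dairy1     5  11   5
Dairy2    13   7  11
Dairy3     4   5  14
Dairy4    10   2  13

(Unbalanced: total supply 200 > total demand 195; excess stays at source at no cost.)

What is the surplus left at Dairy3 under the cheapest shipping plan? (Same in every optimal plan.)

Minimum-cost shipments:
  Dairy1 to K: 10 crates
  Dairy1 to M: 5 crates
  Dairy2 to M: 15 crates
  Dairy3 to K: 70 crates
  Dairy4 to K: 40 crates
  Dairy4 to L: 55 crates
Total cost = £1030.
Dairy3 ships 70 of its 70, leaving 0.

0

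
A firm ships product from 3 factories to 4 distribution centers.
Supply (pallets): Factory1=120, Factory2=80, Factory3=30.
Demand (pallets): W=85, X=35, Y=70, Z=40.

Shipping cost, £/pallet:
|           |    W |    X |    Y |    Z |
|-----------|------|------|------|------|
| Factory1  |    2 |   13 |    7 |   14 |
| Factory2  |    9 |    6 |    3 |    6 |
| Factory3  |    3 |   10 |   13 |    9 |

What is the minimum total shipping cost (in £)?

1060

One minimum-cost allocation:
  Factory1→W: 85 pallets
  Factory1→Y: 35 pallets
  Factory2→X: 35 pallets
  Factory2→Y: 35 pallets
  Factory2→Z: 10 pallets
  Factory3→Z: 30 pallets
Total cost = £1060.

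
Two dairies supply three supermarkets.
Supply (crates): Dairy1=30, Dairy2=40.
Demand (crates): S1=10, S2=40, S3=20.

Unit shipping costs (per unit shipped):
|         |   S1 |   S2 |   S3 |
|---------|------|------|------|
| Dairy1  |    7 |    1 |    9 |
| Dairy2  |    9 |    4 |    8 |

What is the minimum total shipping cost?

An optimal shipping plan:
  Dairy1 to S2: 30 × 1 = 30
  Dairy2 to S1: 10 × 9 = 90
  Dairy2 to S2: 10 × 4 = 40
  Dairy2 to S3: 20 × 8 = 160
Total = 30 + 90 + 40 + 160 = 320.

320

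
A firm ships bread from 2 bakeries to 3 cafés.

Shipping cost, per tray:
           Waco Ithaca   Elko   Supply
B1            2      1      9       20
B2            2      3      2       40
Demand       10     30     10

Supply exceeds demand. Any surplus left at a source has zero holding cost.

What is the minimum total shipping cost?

An optimal shipping plan:
  B1–Ithaca: 20 trays
  B2–Waco: 10 trays
  B2–Ithaca: 10 trays
  B2–Elko: 10 trays
Total cost = 90.
(Supply check: B1 ships 20; B2 ships 30.)

90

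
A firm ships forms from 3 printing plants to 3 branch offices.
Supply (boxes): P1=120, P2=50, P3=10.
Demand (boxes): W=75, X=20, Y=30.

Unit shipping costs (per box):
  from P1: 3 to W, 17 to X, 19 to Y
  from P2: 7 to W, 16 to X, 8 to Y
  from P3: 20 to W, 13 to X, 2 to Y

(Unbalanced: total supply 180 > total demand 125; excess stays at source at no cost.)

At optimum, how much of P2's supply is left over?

An optimal plan:
  P1->W: 75 boxes
  P2->X: 20 boxes
  P2->Y: 20 boxes
  P3->Y: 10 boxes
Total cost = 725.
P2 ships 40 of its 50, leaving 10.

10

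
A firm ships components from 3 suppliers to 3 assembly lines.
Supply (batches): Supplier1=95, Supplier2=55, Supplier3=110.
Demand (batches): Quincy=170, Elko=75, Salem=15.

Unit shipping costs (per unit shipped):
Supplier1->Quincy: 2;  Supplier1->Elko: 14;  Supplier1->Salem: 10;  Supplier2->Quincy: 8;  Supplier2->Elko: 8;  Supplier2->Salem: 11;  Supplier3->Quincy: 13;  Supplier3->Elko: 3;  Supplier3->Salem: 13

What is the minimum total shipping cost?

Optimal allocation:
  Supplier1→Quincy: 95 × 2 = 190
  Supplier2→Quincy: 55 × 8 = 440
  Supplier3→Quincy: 20 × 13 = 260
  Supplier3→Elko: 75 × 3 = 225
  Supplier3→Salem: 15 × 13 = 195
Total = 190 + 440 + 260 + 225 + 195 = 1310.

1310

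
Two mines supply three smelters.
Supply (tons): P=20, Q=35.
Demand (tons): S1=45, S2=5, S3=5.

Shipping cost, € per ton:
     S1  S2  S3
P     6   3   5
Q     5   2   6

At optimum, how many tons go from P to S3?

5

The minimum-cost plan:
  P→S1: 10 × €6 = €60
  P→S2: 5 × €3 = €15
  P→S3: 5 × €5 = €25
  Q→S1: 35 × €5 = €175
Total cost = €275.
So P→S3 carries 5 tons.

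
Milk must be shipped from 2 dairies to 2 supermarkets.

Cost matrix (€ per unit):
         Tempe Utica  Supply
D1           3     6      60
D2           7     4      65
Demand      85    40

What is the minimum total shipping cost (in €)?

515

One minimum-cost allocation:
  D1 to Tempe: 60 crates
  D2 to Tempe: 25 crates
  D2 to Utica: 40 crates
Total cost = €515.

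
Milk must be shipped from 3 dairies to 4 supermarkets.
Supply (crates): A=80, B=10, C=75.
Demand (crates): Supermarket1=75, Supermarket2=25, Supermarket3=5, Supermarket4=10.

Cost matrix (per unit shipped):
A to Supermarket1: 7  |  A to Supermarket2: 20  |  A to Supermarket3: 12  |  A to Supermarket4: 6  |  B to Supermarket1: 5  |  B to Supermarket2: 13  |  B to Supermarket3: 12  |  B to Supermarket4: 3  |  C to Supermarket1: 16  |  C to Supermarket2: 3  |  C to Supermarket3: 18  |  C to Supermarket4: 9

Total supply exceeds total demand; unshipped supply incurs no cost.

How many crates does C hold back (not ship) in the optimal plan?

An optimal plan:
  A→Supermarket1: 75 crates
  A→Supermarket3: 5 crates
  B→Supermarket4: 10 crates
  C→Supermarket2: 25 crates
Total cost = 690.
C ships 25 of its 75, leaving 50.

50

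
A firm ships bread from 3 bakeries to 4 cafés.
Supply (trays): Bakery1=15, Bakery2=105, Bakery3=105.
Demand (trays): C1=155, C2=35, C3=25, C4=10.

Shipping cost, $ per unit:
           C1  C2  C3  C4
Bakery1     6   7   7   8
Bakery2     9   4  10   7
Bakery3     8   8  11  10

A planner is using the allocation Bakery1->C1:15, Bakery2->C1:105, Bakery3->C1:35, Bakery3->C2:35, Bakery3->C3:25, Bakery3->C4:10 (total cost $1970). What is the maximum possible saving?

Current plan cost = 15·6 + 105·9 + 35·8 + 35·8 + 25·11 + 10·10 = $1970.
Optimal plan:
  Bakery1 to C3: 15 trays
  Bakery2 to C1: 50 trays
  Bakery2 to C2: 35 trays
  Bakery2 to C3: 10 trays
  Bakery2 to C4: 10 trays
  Bakery3 to C1: 105 trays
Optimal cost = $1705.
Saving = 1970 − 1705 = $265.

265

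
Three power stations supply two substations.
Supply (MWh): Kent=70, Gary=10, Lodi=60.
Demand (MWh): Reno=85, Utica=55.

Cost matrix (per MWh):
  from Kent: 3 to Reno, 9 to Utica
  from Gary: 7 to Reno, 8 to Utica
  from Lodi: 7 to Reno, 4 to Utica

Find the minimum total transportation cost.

Optimal allocation:
  Kent to Reno: 70 × 3 = 210
  Gary to Reno: 10 × 7 = 70
  Lodi to Reno: 5 × 7 = 35
  Lodi to Utica: 55 × 4 = 220
Total = 210 + 70 + 35 + 220 = 535.

535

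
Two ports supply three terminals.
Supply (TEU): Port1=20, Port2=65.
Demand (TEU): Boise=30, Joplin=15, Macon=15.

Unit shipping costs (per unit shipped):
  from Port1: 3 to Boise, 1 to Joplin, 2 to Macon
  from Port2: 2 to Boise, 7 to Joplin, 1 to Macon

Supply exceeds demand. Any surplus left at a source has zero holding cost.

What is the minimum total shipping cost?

One minimum-cost allocation:
  Port1–Joplin: 15 TEU
  Port2–Boise: 30 TEU
  Port2–Macon: 15 TEU
Total cost = 90.

90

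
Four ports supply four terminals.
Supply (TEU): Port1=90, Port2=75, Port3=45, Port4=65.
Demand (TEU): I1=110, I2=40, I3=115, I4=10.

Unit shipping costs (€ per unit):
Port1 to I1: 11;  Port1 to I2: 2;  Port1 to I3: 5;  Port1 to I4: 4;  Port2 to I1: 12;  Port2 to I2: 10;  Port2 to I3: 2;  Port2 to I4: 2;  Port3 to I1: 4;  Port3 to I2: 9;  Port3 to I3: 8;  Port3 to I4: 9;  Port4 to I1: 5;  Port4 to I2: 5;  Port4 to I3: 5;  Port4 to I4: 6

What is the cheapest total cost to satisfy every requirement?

Optimal allocation:
  Port1→I2: 40 TEU
  Port1→I3: 40 TEU
  Port1→I4: 10 TEU
  Port2→I3: 75 TEU
  Port3→I1: 45 TEU
  Port4→I1: 65 TEU
Total cost = €975.
(Supply check: Port1 ships 90; Port2 ships 75; Port3 ships 45; Port4 ships 65.)

975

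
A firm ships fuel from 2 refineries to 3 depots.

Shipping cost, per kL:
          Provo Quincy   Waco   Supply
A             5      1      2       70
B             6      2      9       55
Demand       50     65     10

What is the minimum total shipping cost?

One minimum-cost allocation:
  A->Provo: 50 × 5 = 250
  A->Quincy: 10 × 1 = 10
  A->Waco: 10 × 2 = 20
  B->Quincy: 55 × 2 = 110
Total = 250 + 10 + 20 + 110 = 390.
(Supply check: A ships 70; B ships 55.)

390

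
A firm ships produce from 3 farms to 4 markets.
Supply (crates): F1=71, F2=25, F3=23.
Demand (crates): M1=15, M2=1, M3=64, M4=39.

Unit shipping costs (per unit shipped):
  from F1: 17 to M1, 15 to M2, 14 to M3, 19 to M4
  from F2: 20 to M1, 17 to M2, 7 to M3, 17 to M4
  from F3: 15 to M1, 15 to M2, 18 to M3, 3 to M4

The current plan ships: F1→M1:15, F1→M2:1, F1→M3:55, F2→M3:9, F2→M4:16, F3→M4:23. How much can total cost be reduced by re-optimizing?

Current plan cost = 15·17 + 1·15 + 55·14 + 9·7 + 16·17 + 23·3 = 1444.
Optimal plan:
  F1 to M1: 15 × 17 = 255
  F1 to M2: 1 × 15 = 15
  F1 to M3: 39 × 14 = 546
  F1 to M4: 16 × 19 = 304
  F2 to M3: 25 × 7 = 175
  F3 to M4: 23 × 3 = 69
Optimal cost = 1364.
Saving = 1444 − 1364 = 80.

80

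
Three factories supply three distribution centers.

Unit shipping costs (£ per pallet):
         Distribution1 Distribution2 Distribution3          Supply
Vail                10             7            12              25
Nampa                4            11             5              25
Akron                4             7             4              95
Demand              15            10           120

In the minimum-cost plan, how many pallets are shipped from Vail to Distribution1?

Solving gives:
  Vail->Distribution1: 15 pallets
  Vail->Distribution2: 10 pallets
  Nampa->Distribution3: 25 pallets
  Akron->Distribution3: 95 pallets
Total cost = £725.
So Vail→Distribution1 carries 15 pallets.

15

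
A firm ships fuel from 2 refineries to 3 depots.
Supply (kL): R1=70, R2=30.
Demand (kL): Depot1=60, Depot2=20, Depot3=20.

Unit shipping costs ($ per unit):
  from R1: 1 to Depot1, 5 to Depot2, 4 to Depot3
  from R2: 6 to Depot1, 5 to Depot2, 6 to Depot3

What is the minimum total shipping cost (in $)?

260

A cheapest plan:
  R1->Depot1: 60 × $1 = $60
  R1->Depot3: 10 × $4 = $40
  R2->Depot2: 20 × $5 = $100
  R2->Depot3: 10 × $6 = $60
Total = 60 + 40 + 100 + 60 = $260.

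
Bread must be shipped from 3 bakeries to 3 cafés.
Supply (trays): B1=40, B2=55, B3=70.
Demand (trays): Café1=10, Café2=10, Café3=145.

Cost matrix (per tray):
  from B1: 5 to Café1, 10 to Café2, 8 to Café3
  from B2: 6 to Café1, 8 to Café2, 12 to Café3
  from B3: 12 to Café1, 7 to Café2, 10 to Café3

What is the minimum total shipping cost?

One minimum-cost allocation:
  B1->Café3: 40 × 8 = 320
  B2->Café1: 10 × 6 = 60
  B2->Café2: 10 × 8 = 80
  B2->Café3: 35 × 12 = 420
  B3->Café3: 70 × 10 = 700
Total = 320 + 60 + 80 + 420 + 700 = 1580.
(Supply check: B1 ships 40; B2 ships 55; B3 ships 70.)

1580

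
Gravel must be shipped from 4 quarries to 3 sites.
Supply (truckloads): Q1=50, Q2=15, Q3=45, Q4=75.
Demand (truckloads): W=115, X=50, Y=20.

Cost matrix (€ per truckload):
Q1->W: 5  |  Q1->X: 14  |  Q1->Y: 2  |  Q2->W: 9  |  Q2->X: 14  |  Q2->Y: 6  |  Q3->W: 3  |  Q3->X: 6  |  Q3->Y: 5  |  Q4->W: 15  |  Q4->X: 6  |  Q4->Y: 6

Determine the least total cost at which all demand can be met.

One minimum-cost allocation:
  Q1 to W: 50 × €5 = €250
  Q2 to W: 15 × €9 = €135
  Q3 to W: 45 × €3 = €135
  Q4 to W: 5 × €15 = €75
  Q4 to X: 50 × €6 = €300
  Q4 to Y: 20 × €6 = €120
Total = 250 + 135 + 135 + 75 + 300 + 120 = €1015.

1015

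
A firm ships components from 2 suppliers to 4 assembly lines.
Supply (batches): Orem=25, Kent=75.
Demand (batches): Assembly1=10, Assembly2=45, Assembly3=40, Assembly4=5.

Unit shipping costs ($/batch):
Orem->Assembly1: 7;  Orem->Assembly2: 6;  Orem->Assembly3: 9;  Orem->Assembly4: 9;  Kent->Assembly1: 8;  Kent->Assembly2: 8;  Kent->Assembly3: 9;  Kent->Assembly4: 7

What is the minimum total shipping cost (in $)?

785

One minimum-cost allocation:
  Orem->Assembly2: 25 × $6 = $150
  Kent->Assembly1: 10 × $8 = $80
  Kent->Assembly2: 20 × $8 = $160
  Kent->Assembly3: 40 × $9 = $360
  Kent->Assembly4: 5 × $7 = $35
Total = 150 + 80 + 160 + 360 + 35 = $785.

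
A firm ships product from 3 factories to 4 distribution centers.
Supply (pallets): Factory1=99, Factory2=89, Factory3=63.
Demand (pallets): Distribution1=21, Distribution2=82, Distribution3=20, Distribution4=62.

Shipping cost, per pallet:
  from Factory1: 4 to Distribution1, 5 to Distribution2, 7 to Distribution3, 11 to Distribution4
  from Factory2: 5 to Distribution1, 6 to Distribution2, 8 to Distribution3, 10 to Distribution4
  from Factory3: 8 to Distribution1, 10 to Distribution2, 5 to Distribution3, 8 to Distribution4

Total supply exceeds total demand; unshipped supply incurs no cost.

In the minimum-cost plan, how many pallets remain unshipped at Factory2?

66

An optimal plan:
  Factory1 to Distribution1: 17 × 4 = 68
  Factory1 to Distribution2: 82 × 5 = 410
  Factory2 to Distribution1: 4 × 5 = 20
  Factory2 to Distribution4: 19 × 10 = 190
  Factory3 to Distribution3: 20 × 5 = 100
  Factory3 to Distribution4: 43 × 8 = 344
Total cost = 1132.
Factory2 ships 23 of its 89, leaving 66.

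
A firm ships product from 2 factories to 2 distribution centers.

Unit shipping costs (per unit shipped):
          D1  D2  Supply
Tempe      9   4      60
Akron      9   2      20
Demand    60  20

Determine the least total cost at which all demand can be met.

One minimum-cost allocation:
  Tempe→D1: 60 × 9 = 540
  Akron→D2: 20 × 2 = 40
Total = 540 + 40 = 580.

580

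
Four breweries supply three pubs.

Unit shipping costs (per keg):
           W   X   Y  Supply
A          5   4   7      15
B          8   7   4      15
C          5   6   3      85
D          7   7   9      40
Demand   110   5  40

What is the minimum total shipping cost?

One minimum-cost allocation:
  A to W: 10 × 5 = 50
  A to X: 5 × 4 = 20
  B to Y: 15 × 4 = 60
  C to W: 60 × 5 = 300
  C to Y: 25 × 3 = 75
  D to W: 40 × 7 = 280
Total = 50 + 20 + 60 + 300 + 75 + 280 = 785.

785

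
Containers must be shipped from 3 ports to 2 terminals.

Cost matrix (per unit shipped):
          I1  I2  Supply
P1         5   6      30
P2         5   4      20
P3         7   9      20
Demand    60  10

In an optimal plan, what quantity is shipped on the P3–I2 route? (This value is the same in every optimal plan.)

0

The minimum-cost plan:
  P1->I1: 30 TEU
  P2->I1: 10 TEU
  P2->I2: 10 TEU
  P3->I1: 20 TEU
Total cost = 380.
The route P3→I2 is not used.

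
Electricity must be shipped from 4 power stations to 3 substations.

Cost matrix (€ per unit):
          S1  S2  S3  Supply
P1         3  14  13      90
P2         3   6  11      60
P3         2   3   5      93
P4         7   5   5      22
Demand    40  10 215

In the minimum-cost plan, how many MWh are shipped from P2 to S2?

Solving gives:
  P1->S1: 40 × €3 = €120
  P1->S3: 50 × €13 = €650
  P2->S2: 10 × €6 = €60
  P2->S3: 50 × €11 = €550
  P3->S3: 93 × €5 = €465
  P4->S3: 22 × €5 = €110
Total cost = €1955.
So P2→S2 carries 10 MWh.

10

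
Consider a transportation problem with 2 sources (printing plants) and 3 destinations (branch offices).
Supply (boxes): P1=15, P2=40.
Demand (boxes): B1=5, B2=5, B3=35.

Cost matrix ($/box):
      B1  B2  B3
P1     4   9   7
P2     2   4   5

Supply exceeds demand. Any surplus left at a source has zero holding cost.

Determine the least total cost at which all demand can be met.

215

Optimal allocation:
  P1->B3: 5 × $7 = $35
  P2->B1: 5 × $2 = $10
  P2->B2: 5 × $4 = $20
  P2->B3: 30 × $5 = $150
Total = 35 + 10 + 20 + 150 = $215.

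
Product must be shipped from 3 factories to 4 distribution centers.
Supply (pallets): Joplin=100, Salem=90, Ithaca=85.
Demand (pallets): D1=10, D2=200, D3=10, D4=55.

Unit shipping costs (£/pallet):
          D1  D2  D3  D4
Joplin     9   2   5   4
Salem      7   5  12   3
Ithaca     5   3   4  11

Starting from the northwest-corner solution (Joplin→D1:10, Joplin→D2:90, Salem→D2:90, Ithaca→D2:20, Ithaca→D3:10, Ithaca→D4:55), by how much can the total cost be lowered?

Current plan cost = 10·9 + 90·2 + 90·5 + 20·3 + 10·4 + 55·11 = £1425.
Optimal plan:
  Joplin→D2: 100 × £2 = £200
  Salem→D2: 35 × £5 = £175
  Salem→D4: 55 × £3 = £165
  Ithaca→D1: 10 × £5 = £50
  Ithaca→D2: 65 × £3 = £195
  Ithaca→D3: 10 × £4 = £40
Optimal cost = £825.
Saving = 1425 − 825 = £600.

600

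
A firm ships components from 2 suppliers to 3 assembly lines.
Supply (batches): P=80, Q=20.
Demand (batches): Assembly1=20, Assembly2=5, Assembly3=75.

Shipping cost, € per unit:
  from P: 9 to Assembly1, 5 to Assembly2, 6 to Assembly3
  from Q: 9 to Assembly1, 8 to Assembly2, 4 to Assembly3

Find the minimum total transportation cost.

615

An optimal shipping plan:
  P->Assembly1: 20 batches
  P->Assembly2: 5 batches
  P->Assembly3: 55 batches
  Q->Assembly3: 20 batches
Total cost = €615.
(Supply check: P ships 80; Q ships 20.)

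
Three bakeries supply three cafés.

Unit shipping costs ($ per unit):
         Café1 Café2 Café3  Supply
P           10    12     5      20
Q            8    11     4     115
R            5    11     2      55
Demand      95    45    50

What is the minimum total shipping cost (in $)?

Optimal allocation:
  P->Café2: 20 trays
  Q->Café1: 40 trays
  Q->Café2: 25 trays
  Q->Café3: 50 trays
  R->Café1: 55 trays
Total cost = $1310.

1310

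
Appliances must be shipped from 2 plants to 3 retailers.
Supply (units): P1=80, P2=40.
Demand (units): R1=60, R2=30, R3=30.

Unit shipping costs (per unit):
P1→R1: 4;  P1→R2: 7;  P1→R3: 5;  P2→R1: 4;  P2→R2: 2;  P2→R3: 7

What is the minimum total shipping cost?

450

One minimum-cost allocation:
  P1→R1: 50 units
  P1→R3: 30 units
  P2→R1: 10 units
  P2→R2: 30 units
Total cost = 450.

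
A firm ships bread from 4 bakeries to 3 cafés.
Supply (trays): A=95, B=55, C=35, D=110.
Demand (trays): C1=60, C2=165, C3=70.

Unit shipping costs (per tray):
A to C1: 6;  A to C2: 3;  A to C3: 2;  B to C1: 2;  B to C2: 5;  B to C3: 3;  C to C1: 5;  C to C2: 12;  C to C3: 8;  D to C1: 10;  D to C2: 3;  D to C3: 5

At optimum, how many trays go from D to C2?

The minimum-cost plan:
  A→C2: 55 trays
  A→C3: 40 trays
  B→C1: 25 trays
  B→C3: 30 trays
  C→C1: 35 trays
  D→C2: 110 trays
Total cost = 890.
So D→C2 carries 110 trays.

110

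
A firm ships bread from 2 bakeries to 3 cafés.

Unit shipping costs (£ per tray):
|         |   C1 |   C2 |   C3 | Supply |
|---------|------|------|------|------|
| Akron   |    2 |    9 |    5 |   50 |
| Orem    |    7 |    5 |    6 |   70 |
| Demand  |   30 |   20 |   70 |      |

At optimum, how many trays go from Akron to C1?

Optimal shipments:
  Akron–C1: 30 × £2 = £60
  Akron–C3: 20 × £5 = £100
  Orem–C2: 20 × £5 = £100
  Orem–C3: 50 × £6 = £300
Total cost = £560.
So Akron→C1 carries 30 trays.

30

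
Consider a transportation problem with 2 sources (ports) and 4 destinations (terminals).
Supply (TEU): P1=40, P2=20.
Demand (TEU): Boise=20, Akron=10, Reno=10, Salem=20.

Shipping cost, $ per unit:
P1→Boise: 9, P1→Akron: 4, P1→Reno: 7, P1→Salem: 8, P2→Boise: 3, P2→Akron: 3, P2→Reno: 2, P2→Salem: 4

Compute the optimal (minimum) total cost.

One minimum-cost allocation:
  P1->Akron: 10 × $4 = $40
  P1->Reno: 10 × $7 = $70
  P1->Salem: 20 × $8 = $160
  P2->Boise: 20 × $3 = $60
Total = 40 + 70 + 160 + 60 = $330.

330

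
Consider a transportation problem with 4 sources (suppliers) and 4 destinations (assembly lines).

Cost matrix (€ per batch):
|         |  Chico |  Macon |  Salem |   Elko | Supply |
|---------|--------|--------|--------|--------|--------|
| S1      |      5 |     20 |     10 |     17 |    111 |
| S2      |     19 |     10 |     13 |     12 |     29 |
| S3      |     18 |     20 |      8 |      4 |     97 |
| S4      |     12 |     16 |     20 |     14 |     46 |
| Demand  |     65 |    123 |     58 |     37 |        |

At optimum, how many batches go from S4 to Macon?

46

Optimal shipments:
  S1→Chico: 65 × €5 = €325
  S1→Macon: 46 × €20 = €920
  S2→Macon: 29 × €10 = €290
  S3→Macon: 2 × €20 = €40
  S3→Salem: 58 × €8 = €464
  S3→Elko: 37 × €4 = €148
  S4→Macon: 46 × €16 = €736
Total cost = €2923.
So S4→Macon carries 46 batches.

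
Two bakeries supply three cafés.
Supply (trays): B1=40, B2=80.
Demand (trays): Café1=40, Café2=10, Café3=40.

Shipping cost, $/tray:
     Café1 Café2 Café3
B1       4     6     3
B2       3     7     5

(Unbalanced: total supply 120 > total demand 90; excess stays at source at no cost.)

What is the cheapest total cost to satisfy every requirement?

Optimal allocation:
  B1–Café3: 40 × $3 = $120
  B2–Café1: 40 × $3 = $120
  B2–Café2: 10 × $7 = $70
Total = 120 + 120 + 70 = $310.
(Supply check: B1 ships 40; B2 ships 50.)

310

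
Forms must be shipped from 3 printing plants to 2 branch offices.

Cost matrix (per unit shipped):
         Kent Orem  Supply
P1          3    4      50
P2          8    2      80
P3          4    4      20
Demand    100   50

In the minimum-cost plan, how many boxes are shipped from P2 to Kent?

The minimum-cost plan:
  P1–Kent: 50 × 3 = 150
  P2–Kent: 30 × 8 = 240
  P2–Orem: 50 × 2 = 100
  P3–Kent: 20 × 4 = 80
Total cost = 570.
So P2→Kent carries 30 boxes.

30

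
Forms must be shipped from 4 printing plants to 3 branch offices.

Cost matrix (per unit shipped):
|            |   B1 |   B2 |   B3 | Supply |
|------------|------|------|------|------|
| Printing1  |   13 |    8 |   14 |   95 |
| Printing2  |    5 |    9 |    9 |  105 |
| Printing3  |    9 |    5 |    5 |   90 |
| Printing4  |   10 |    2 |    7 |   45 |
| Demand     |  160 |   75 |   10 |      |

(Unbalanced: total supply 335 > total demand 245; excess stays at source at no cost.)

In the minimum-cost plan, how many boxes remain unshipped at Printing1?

90

Minimum-cost shipments:
  Printing1->B2: 5 × 8 = 40
  Printing2->B1: 105 × 5 = 525
  Printing3->B1: 55 × 9 = 495
  Printing3->B2: 25 × 5 = 125
  Printing3->B3: 10 × 5 = 50
  Printing4->B2: 45 × 2 = 90
Total cost = 1325.
Printing1 ships 5 of its 95, leaving 90.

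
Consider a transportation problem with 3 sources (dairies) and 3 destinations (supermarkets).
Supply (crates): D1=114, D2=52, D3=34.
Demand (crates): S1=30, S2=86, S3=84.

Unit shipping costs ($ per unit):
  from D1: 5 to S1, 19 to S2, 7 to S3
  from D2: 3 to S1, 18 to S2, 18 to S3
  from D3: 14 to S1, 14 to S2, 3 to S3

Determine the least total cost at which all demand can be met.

2120

A cheapest plan:
  D1–S2: 30 × $19 = $570
  D1–S3: 84 × $7 = $588
  D2–S1: 30 × $3 = $90
  D2–S2: 22 × $18 = $396
  D3–S2: 34 × $14 = $476
Total = 570 + 588 + 90 + 396 + 476 = $2120.
(Supply check: D1 ships 114; D2 ships 52; D3 ships 34.)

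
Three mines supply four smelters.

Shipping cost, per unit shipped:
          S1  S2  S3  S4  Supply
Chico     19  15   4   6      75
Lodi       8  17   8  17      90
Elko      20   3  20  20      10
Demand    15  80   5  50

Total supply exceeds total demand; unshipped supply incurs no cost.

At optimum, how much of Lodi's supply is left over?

Minimum-cost shipments:
  Chico–S2: 20 × 15 = 300
  Chico–S3: 5 × 4 = 20
  Chico–S4: 50 × 6 = 300
  Lodi–S1: 15 × 8 = 120
  Lodi–S2: 50 × 17 = 850
  Elko–S2: 10 × 3 = 30
Total cost = 1620.
Lodi ships 65 of its 90, leaving 25.

25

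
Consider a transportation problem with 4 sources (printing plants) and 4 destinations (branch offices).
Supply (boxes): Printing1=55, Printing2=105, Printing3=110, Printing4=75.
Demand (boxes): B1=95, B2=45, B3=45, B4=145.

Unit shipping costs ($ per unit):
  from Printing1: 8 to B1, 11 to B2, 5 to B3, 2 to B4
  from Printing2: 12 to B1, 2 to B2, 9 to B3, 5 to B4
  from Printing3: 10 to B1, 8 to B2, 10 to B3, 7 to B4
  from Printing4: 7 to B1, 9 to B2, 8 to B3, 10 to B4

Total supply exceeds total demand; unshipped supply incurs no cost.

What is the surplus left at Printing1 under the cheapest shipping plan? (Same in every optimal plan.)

An optimal plan:
  Printing1->B4: 55 boxes
  Printing2->B2: 45 boxes
  Printing2->B4: 60 boxes
  Printing3->B1: 20 boxes
  Printing3->B3: 45 boxes
  Printing3->B4: 30 boxes
  Printing4->B1: 75 boxes
Total cost = $1885.
Printing1 ships 55 of its 55, leaving 0.

0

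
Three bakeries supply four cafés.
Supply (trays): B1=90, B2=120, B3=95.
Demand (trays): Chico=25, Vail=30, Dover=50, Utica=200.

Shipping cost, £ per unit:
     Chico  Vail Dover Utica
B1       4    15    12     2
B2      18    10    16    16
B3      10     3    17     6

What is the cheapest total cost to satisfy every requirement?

Optimal allocation:
  B1 to Utica: 90 × £2 = £180
  B2 to Chico: 25 × £18 = £450
  B2 to Vail: 30 × £10 = £300
  B2 to Dover: 50 × £16 = £800
  B2 to Utica: 15 × £16 = £240
  B3 to Utica: 95 × £6 = £570
Total = 180 + 450 + 300 + 800 + 240 + 570 = £2540.

2540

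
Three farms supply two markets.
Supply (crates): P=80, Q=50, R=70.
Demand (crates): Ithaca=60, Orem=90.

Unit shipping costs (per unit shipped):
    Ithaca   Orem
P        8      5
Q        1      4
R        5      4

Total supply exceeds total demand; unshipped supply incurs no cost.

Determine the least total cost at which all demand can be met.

A cheapest plan:
  P to Orem: 30 crates
  Q to Ithaca: 50 crates
  R to Ithaca: 10 crates
  R to Orem: 60 crates
Total cost = 490.

490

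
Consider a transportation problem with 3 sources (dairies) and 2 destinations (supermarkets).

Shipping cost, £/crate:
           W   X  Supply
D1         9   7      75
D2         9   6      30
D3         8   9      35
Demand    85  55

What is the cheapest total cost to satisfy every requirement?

A cheapest plan:
  D1->W: 50 × £9 = £450
  D1->X: 25 × £7 = £175
  D2->X: 30 × £6 = £180
  D3->W: 35 × £8 = £280
Total = 450 + 175 + 180 + 280 = £1085.

1085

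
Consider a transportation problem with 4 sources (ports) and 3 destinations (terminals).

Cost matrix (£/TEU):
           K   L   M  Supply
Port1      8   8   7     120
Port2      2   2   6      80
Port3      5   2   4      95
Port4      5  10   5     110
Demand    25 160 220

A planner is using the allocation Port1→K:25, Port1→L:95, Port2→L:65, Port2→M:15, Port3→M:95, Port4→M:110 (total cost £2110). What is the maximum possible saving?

Current plan cost = 25·8 + 95·8 + 65·2 + 15·6 + 95·4 + 110·5 = £2110.
Optimal plan:
  Port1->M: 120 × £7 = £840
  Port2->K: 15 × £2 = £30
  Port2->L: 65 × £2 = £130
  Port3->L: 95 × £2 = £190
  Port4->K: 10 × £5 = £50
  Port4->M: 100 × £5 = £500
Optimal cost = £1740.
Saving = 2110 − 1740 = £370.

370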